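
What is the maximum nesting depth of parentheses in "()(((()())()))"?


Input: "()(((()())()))"
Tracking depth:
  Position 0 '(': depth becomes 1
  Position 1 ')': depth becomes 0
  Position 2 '(': depth becomes 1
  Position 3 '(': depth becomes 2
  Position 4 '(': depth becomes 3
  Position 5 '(': depth becomes 4
  Position 6 ')': depth becomes 3
  Position 7 '(': depth becomes 4
  Position 8 ')': depth becomes 3
  Position 9 ')': depth becomes 2
  Position 10 '(': depth becomes 3
  Position 11 ')': depth becomes 2
  Position 12 ')': depth becomes 1
  Position 13 ')': depth becomes 0
Maximum depth reached: 4

4


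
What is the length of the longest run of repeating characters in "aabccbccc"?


Input: "aabccbccc"
Scanning for longest run:
  Position 1 ('a'): continues run of 'a', length=2
  Position 2 ('b'): new char, reset run to 1
  Position 3 ('c'): new char, reset run to 1
  Position 4 ('c'): continues run of 'c', length=2
  Position 5 ('b'): new char, reset run to 1
  Position 6 ('c'): new char, reset run to 1
  Position 7 ('c'): continues run of 'c', length=2
  Position 8 ('c'): continues run of 'c', length=3
Longest run: 'c' with length 3

3


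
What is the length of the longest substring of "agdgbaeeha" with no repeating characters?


Input: "agdgbaeeha"
Sliding window (track last position of each char):
  Position 0 ('a'): window [0,0] length 1 -- new best
  Position 1 ('g'): window [0,1] length 2 -- new best
  Position 2 ('d'): window [0,2] length 3 -- new best
  Position 3 ('g'): repeat (last at 1), move window start to 2
  Position 3 ('g'): window [2,3] length 2
  Position 4 ('b'): window [2,4] length 3
  Position 5 ('a'): window [2,5] length 4 -- new best
  Position 6 ('e'): window [2,6] length 5 -- new best
  Position 7 ('e'): repeat (last at 6), move window start to 7
  Position 7 ('e'): window [7,7] length 1
  Position 8 ('h'): window [7,8] length 2
  Position 9 ('a'): window [7,9] length 3
Longest substring with no repeats: "dgbae" with length 5

5


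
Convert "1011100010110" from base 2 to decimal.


Input: "1011100010110" in base 2
Positional expansion:
  Digit '1' (value 1) x 2^12 = 4096
  Digit '0' (value 0) x 2^11 = 0
  Digit '1' (value 1) x 2^10 = 1024
  Digit '1' (value 1) x 2^9 = 512
  Digit '1' (value 1) x 2^8 = 256
  Digit '0' (value 0) x 2^7 = 0
  Digit '0' (value 0) x 2^6 = 0
  Digit '0' (value 0) x 2^5 = 0
  Digit '1' (value 1) x 2^4 = 16
  Digit '0' (value 0) x 2^3 = 0
  Digit '1' (value 1) x 2^2 = 4
  Digit '1' (value 1) x 2^1 = 2
  Digit '0' (value 0) x 2^0 = 0
Sum = 5910

5910


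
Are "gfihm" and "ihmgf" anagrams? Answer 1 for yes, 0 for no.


Strings: "gfihm", "ihmgf"
Sorted first:  fghim
Sorted second: fghim
Sorted forms match => anagrams

1


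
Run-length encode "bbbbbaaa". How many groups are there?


Input: bbbbbaaa
Scanning for consecutive runs:
  Group 1: 'b' x 5 (positions 0-4)
  Group 2: 'a' x 3 (positions 5-7)
Total groups: 2

2


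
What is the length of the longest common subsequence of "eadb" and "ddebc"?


LCS of "eadb" and "ddebc"
DP table:
           d    d    e    b    c
      0    0    0    0    0    0
  e   0    0    0    1    1    1
  a   0    0    0    1    1    1
  d   0    1    1    1    1    1
  b   0    1    1    1    2    2
LCS length = dp[4][5] = 2

2


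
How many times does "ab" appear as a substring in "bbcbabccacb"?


Searching for "ab" in "bbcbabccacb"
Scanning each position:
  Position 0: "bb" => no
  Position 1: "bc" => no
  Position 2: "cb" => no
  Position 3: "ba" => no
  Position 4: "ab" => MATCH
  Position 5: "bc" => no
  Position 6: "cc" => no
  Position 7: "ca" => no
  Position 8: "ac" => no
  Position 9: "cb" => no
Total occurrences: 1

1


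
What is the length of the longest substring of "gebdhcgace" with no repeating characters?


Input: "gebdhcgace"
Sliding window (track last position of each char):
  Position 0 ('g'): window [0,0] length 1 -- new best
  Position 1 ('e'): window [0,1] length 2 -- new best
  Position 2 ('b'): window [0,2] length 3 -- new best
  Position 3 ('d'): window [0,3] length 4 -- new best
  Position 4 ('h'): window [0,4] length 5 -- new best
  Position 5 ('c'): window [0,5] length 6 -- new best
  Position 6 ('g'): repeat (last at 0), move window start to 1
  Position 6 ('g'): window [1,6] length 6
  Position 7 ('a'): window [1,7] length 7 -- new best
  Position 8 ('c'): repeat (last at 5), move window start to 6
  Position 8 ('c'): window [6,8] length 3
  Position 9 ('e'): window [6,9] length 4
Longest substring with no repeats: "ebdhcga" with length 7

7


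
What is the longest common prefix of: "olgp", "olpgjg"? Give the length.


Words: olgp, olpgjg
  Position 0: all 'o' => match
  Position 1: all 'l' => match
  Position 2: ('g', 'p') => mismatch, stop
LCP = "ol" (length 2)

2


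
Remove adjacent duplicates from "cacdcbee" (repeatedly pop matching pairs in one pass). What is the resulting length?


Input: cacdcbee
Stack-based adjacent duplicate removal:
  Read 'c': push. Stack: c
  Read 'a': push. Stack: ca
  Read 'c': push. Stack: cac
  Read 'd': push. Stack: cacd
  Read 'c': push. Stack: cacdc
  Read 'b': push. Stack: cacdcb
  Read 'e': push. Stack: cacdcbe
  Read 'e': matches stack top 'e' => pop. Stack: cacdcb
Final stack: "cacdcb" (length 6)

6


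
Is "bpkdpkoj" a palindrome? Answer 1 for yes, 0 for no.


Input: bpkdpkoj
Reversed: jokpdkpb
  Compare pos 0 ('b') with pos 7 ('j'): MISMATCH
  Compare pos 1 ('p') with pos 6 ('o'): MISMATCH
  Compare pos 2 ('k') with pos 5 ('k'): match
  Compare pos 3 ('d') with pos 4 ('p'): MISMATCH
Result: not a palindrome

0


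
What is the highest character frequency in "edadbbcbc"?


Input: edadbbcbc
Character counts:
  'a': 1
  'b': 3
  'c': 2
  'd': 2
  'e': 1
Maximum frequency: 3

3


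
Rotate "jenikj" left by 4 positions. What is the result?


Input: "jenikj", rotate left by 4
First 4 characters: "jeni"
Remaining characters: "kj"
Concatenate remaining + first: "kj" + "jeni" = "kjjeni"

kjjeni


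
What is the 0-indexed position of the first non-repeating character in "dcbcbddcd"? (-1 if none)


Input: dcbcbddcd
Character frequencies:
  'b': 2
  'c': 3
  'd': 4
Scanning left to right for freq == 1:
  Position 0 ('d'): freq=4, skip
  Position 1 ('c'): freq=3, skip
  Position 2 ('b'): freq=2, skip
  Position 3 ('c'): freq=3, skip
  Position 4 ('b'): freq=2, skip
  Position 5 ('d'): freq=4, skip
  Position 6 ('d'): freq=4, skip
  Position 7 ('c'): freq=3, skip
  Position 8 ('d'): freq=4, skip
  No unique character found => answer = -1

-1


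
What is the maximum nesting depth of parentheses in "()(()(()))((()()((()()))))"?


Input: "()(()(()))((()()((()()))))"
Tracking depth:
  Position 0 '(': depth becomes 1
  Position 1 ')': depth becomes 0
  Position 2 '(': depth becomes 1
  Position 3 '(': depth becomes 2
  Position 4 ')': depth becomes 1
  Position 5 '(': depth becomes 2
  Position 6 '(': depth becomes 3
  Position 7 ')': depth becomes 2
  Position 8 ')': depth becomes 1
  Position 9 ')': depth becomes 0
  Position 10 '(': depth becomes 1
  Position 11 '(': depth becomes 2
  Position 12 '(': depth becomes 3
  Position 13 ')': depth becomes 2
  Position 14 '(': depth becomes 3
  Position 15 ')': depth becomes 2
  Position 16 '(': depth becomes 3
  Position 17 '(': depth becomes 4
  Position 18 '(': depth becomes 5
  Position 19 ')': depth becomes 4
  Position 20 '(': depth becomes 5
  Position 21 ')': depth becomes 4
  Position 22 ')': depth becomes 3
  Position 23 ')': depth becomes 2
  Position 24 ')': depth becomes 1
  Position 25 ')': depth becomes 0
Maximum depth reached: 5

5


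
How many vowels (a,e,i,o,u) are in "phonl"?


Input: phonl
Checking each character:
  'p' at position 0: consonant
  'h' at position 1: consonant
  'o' at position 2: vowel (running total: 1)
  'n' at position 3: consonant
  'l' at position 4: consonant
Total vowels: 1

1


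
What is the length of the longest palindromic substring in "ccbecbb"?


Input: "ccbecbb"
Checking substrings for palindromes:
  [0:2] "cc" (len 2) => palindrome
  [5:7] "bb" (len 2) => palindrome
Longest palindromic substring: "cc" with length 2

2


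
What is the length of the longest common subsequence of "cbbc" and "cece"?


LCS of "cbbc" and "cece"
DP table:
           c    e    c    e
      0    0    0    0    0
  c   0    1    1    1    1
  b   0    1    1    1    1
  b   0    1    1    1    1
  c   0    1    1    2    2
LCS length = dp[4][4] = 2

2


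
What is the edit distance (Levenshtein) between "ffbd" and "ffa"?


Computing edit distance: "ffbd" -> "ffa"
DP table:
           f    f    a
      0    1    2    3
  f   1    0    1    2
  f   2    1    0    1
  b   3    2    1    1
  d   4    3    2    2
Edit distance = dp[4][3] = 2

2


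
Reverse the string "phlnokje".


Input: phlnokje
Reading characters right to left:
  Position 7: 'e'
  Position 6: 'j'
  Position 5: 'k'
  Position 4: 'o'
  Position 3: 'n'
  Position 2: 'l'
  Position 1: 'h'
  Position 0: 'p'
Reversed: ejkonlhp

ejkonlhp


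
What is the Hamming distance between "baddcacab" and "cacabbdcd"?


Comparing "baddcacab" and "cacabbdcd" position by position:
  Position 0: 'b' vs 'c' => differ
  Position 1: 'a' vs 'a' => same
  Position 2: 'd' vs 'c' => differ
  Position 3: 'd' vs 'a' => differ
  Position 4: 'c' vs 'b' => differ
  Position 5: 'a' vs 'b' => differ
  Position 6: 'c' vs 'd' => differ
  Position 7: 'a' vs 'c' => differ
  Position 8: 'b' vs 'd' => differ
Total differences (Hamming distance): 8

8


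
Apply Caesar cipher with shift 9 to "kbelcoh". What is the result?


Caesar cipher: shift "kbelcoh" by 9
  'k' (pos 10) + 9 = pos 19 = 't'
  'b' (pos 1) + 9 = pos 10 = 'k'
  'e' (pos 4) + 9 = pos 13 = 'n'
  'l' (pos 11) + 9 = pos 20 = 'u'
  'c' (pos 2) + 9 = pos 11 = 'l'
  'o' (pos 14) + 9 = pos 23 = 'x'
  'h' (pos 7) + 9 = pos 16 = 'q'
Result: tknulxq

tknulxq


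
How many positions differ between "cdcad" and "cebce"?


Comparing "cdcad" and "cebce" position by position:
  Position 0: 'c' vs 'c' => same
  Position 1: 'd' vs 'e' => DIFFER
  Position 2: 'c' vs 'b' => DIFFER
  Position 3: 'a' vs 'c' => DIFFER
  Position 4: 'd' vs 'e' => DIFFER
Positions that differ: 4

4


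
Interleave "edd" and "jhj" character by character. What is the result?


Interleaving "edd" and "jhj":
  Position 0: 'e' from first, 'j' from second => "ej"
  Position 1: 'd' from first, 'h' from second => "dh"
  Position 2: 'd' from first, 'j' from second => "dj"
Result: ejdhdj

ejdhdj


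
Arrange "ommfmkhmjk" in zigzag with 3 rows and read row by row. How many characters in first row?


Zigzag "ommfmkhmjk" into 3 rows:
Placing characters:
  'o' => row 0
  'm' => row 1
  'm' => row 2
  'f' => row 1
  'm' => row 0
  'k' => row 1
  'h' => row 2
  'm' => row 1
  'j' => row 0
  'k' => row 1
Rows:
  Row 0: "omj"
  Row 1: "mfkmk"
  Row 2: "mh"
First row length: 3

3


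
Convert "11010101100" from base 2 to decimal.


Input: "11010101100" in base 2
Positional expansion:
  Digit '1' (value 1) x 2^10 = 1024
  Digit '1' (value 1) x 2^9 = 512
  Digit '0' (value 0) x 2^8 = 0
  Digit '1' (value 1) x 2^7 = 128
  Digit '0' (value 0) x 2^6 = 0
  Digit '1' (value 1) x 2^5 = 32
  Digit '0' (value 0) x 2^4 = 0
  Digit '1' (value 1) x 2^3 = 8
  Digit '1' (value 1) x 2^2 = 4
  Digit '0' (value 0) x 2^1 = 0
  Digit '0' (value 0) x 2^0 = 0
Sum = 1708

1708


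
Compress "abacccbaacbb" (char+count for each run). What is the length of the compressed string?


Input: abacccbaacbb
Runs:
  'a' x 1 => "a1"
  'b' x 1 => "b1"
  'a' x 1 => "a1"
  'c' x 3 => "c3"
  'b' x 1 => "b1"
  'a' x 2 => "a2"
  'c' x 1 => "c1"
  'b' x 2 => "b2"
Compressed: "a1b1a1c3b1a2c1b2"
Compressed length: 16

16


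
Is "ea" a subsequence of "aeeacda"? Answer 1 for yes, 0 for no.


Check if "ea" is a subsequence of "aeeacda"
Greedy scan:
  Position 0 ('a'): no match needed
  Position 1 ('e'): matches sub[0] = 'e'
  Position 2 ('e'): no match needed
  Position 3 ('a'): matches sub[1] = 'a'
  Position 4 ('c'): no match needed
  Position 5 ('d'): no match needed
  Position 6 ('a'): no match needed
All 2 characters matched => is a subsequence

1


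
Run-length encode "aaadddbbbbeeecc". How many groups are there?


Input: aaadddbbbbeeecc
Scanning for consecutive runs:
  Group 1: 'a' x 3 (positions 0-2)
  Group 2: 'd' x 3 (positions 3-5)
  Group 3: 'b' x 4 (positions 6-9)
  Group 4: 'e' x 3 (positions 10-12)
  Group 5: 'c' x 2 (positions 13-14)
Total groups: 5

5


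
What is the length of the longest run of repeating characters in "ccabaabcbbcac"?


Input: "ccabaabcbbcac"
Scanning for longest run:
  Position 1 ('c'): continues run of 'c', length=2
  Position 2 ('a'): new char, reset run to 1
  Position 3 ('b'): new char, reset run to 1
  Position 4 ('a'): new char, reset run to 1
  Position 5 ('a'): continues run of 'a', length=2
  Position 6 ('b'): new char, reset run to 1
  Position 7 ('c'): new char, reset run to 1
  Position 8 ('b'): new char, reset run to 1
  Position 9 ('b'): continues run of 'b', length=2
  Position 10 ('c'): new char, reset run to 1
  Position 11 ('a'): new char, reset run to 1
  Position 12 ('c'): new char, reset run to 1
Longest run: 'c' with length 2

2


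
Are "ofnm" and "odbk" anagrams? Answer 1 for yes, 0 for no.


Strings: "ofnm", "odbk"
Sorted first:  fmno
Sorted second: bdko
Differ at position 0: 'f' vs 'b' => not anagrams

0


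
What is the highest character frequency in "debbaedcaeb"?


Input: debbaedcaeb
Character counts:
  'a': 2
  'b': 3
  'c': 1
  'd': 2
  'e': 3
Maximum frequency: 3

3


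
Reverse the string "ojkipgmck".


Input: ojkipgmck
Reading characters right to left:
  Position 8: 'k'
  Position 7: 'c'
  Position 6: 'm'
  Position 5: 'g'
  Position 4: 'p'
  Position 3: 'i'
  Position 2: 'k'
  Position 1: 'j'
  Position 0: 'o'
Reversed: kcmgpikjo

kcmgpikjo


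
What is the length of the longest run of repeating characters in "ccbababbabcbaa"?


Input: "ccbababbabcbaa"
Scanning for longest run:
  Position 1 ('c'): continues run of 'c', length=2
  Position 2 ('b'): new char, reset run to 1
  Position 3 ('a'): new char, reset run to 1
  Position 4 ('b'): new char, reset run to 1
  Position 5 ('a'): new char, reset run to 1
  Position 6 ('b'): new char, reset run to 1
  Position 7 ('b'): continues run of 'b', length=2
  Position 8 ('a'): new char, reset run to 1
  Position 9 ('b'): new char, reset run to 1
  Position 10 ('c'): new char, reset run to 1
  Position 11 ('b'): new char, reset run to 1
  Position 12 ('a'): new char, reset run to 1
  Position 13 ('a'): continues run of 'a', length=2
Longest run: 'c' with length 2

2


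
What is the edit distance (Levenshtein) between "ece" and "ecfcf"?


Computing edit distance: "ece" -> "ecfcf"
DP table:
           e    c    f    c    f
      0    1    2    3    4    5
  e   1    0    1    2    3    4
  c   2    1    0    1    2    3
  e   3    2    1    1    2    3
Edit distance = dp[3][5] = 3

3


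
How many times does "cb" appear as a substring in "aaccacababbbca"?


Searching for "cb" in "aaccacababbbca"
Scanning each position:
  Position 0: "aa" => no
  Position 1: "ac" => no
  Position 2: "cc" => no
  Position 3: "ca" => no
  Position 4: "ac" => no
  Position 5: "ca" => no
  Position 6: "ab" => no
  Position 7: "ba" => no
  Position 8: "ab" => no
  Position 9: "bb" => no
  Position 10: "bb" => no
  Position 11: "bc" => no
  Position 12: "ca" => no
Total occurrences: 0

0


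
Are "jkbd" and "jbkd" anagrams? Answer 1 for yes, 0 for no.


Strings: "jkbd", "jbkd"
Sorted first:  bdjk
Sorted second: bdjk
Sorted forms match => anagrams

1


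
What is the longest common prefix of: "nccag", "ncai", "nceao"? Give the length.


Words: nccag, ncai, nceao
  Position 0: all 'n' => match
  Position 1: all 'c' => match
  Position 2: ('c', 'a', 'e') => mismatch, stop
LCP = "nc" (length 2)

2


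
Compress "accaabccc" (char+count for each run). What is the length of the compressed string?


Input: accaabccc
Runs:
  'a' x 1 => "a1"
  'c' x 2 => "c2"
  'a' x 2 => "a2"
  'b' x 1 => "b1"
  'c' x 3 => "c3"
Compressed: "a1c2a2b1c3"
Compressed length: 10

10


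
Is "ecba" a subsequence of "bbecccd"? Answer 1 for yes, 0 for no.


Check if "ecba" is a subsequence of "bbecccd"
Greedy scan:
  Position 0 ('b'): no match needed
  Position 1 ('b'): no match needed
  Position 2 ('e'): matches sub[0] = 'e'
  Position 3 ('c'): matches sub[1] = 'c'
  Position 4 ('c'): no match needed
  Position 5 ('c'): no match needed
  Position 6 ('d'): no match needed
Only matched 2/4 characters => not a subsequence

0


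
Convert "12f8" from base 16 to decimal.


Input: "12f8" in base 16
Positional expansion:
  Digit '1' (value 1) x 16^3 = 4096
  Digit '2' (value 2) x 16^2 = 512
  Digit 'f' (value 15) x 16^1 = 240
  Digit '8' (value 8) x 16^0 = 8
Sum = 4856

4856


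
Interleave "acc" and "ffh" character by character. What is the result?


Interleaving "acc" and "ffh":
  Position 0: 'a' from first, 'f' from second => "af"
  Position 1: 'c' from first, 'f' from second => "cf"
  Position 2: 'c' from first, 'h' from second => "ch"
Result: afcfch

afcfch


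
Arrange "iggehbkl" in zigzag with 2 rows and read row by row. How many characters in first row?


Zigzag "iggehbkl" into 2 rows:
Placing characters:
  'i' => row 0
  'g' => row 1
  'g' => row 0
  'e' => row 1
  'h' => row 0
  'b' => row 1
  'k' => row 0
  'l' => row 1
Rows:
  Row 0: "ighk"
  Row 1: "gebl"
First row length: 4

4


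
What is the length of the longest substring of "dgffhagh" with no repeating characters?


Input: "dgffhagh"
Sliding window (track last position of each char):
  Position 0 ('d'): window [0,0] length 1 -- new best
  Position 1 ('g'): window [0,1] length 2 -- new best
  Position 2 ('f'): window [0,2] length 3 -- new best
  Position 3 ('f'): repeat (last at 2), move window start to 3
  Position 3 ('f'): window [3,3] length 1
  Position 4 ('h'): window [3,4] length 2
  Position 5 ('a'): window [3,5] length 3
  Position 6 ('g'): window [3,6] length 4 -- new best
  Position 7 ('h'): repeat (last at 4), move window start to 5
  Position 7 ('h'): window [5,7] length 3
Longest substring with no repeats: "fhag" with length 4

4


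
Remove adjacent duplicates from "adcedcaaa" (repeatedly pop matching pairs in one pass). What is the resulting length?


Input: adcedcaaa
Stack-based adjacent duplicate removal:
  Read 'a': push. Stack: a
  Read 'd': push. Stack: ad
  Read 'c': push. Stack: adc
  Read 'e': push. Stack: adce
  Read 'd': push. Stack: adced
  Read 'c': push. Stack: adcedc
  Read 'a': push. Stack: adcedca
  Read 'a': matches stack top 'a' => pop. Stack: adcedc
  Read 'a': push. Stack: adcedca
Final stack: "adcedca" (length 7)

7


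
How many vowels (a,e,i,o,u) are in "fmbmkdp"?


Input: fmbmkdp
Checking each character:
  'f' at position 0: consonant
  'm' at position 1: consonant
  'b' at position 2: consonant
  'm' at position 3: consonant
  'k' at position 4: consonant
  'd' at position 5: consonant
  'p' at position 6: consonant
Total vowels: 0

0


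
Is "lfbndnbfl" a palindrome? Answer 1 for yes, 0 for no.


Input: lfbndnbfl
Reversed: lfbndnbfl
  Compare pos 0 ('l') with pos 8 ('l'): match
  Compare pos 1 ('f') with pos 7 ('f'): match
  Compare pos 2 ('b') with pos 6 ('b'): match
  Compare pos 3 ('n') with pos 5 ('n'): match
Result: palindrome

1


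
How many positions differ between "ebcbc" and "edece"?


Comparing "ebcbc" and "edece" position by position:
  Position 0: 'e' vs 'e' => same
  Position 1: 'b' vs 'd' => DIFFER
  Position 2: 'c' vs 'e' => DIFFER
  Position 3: 'b' vs 'c' => DIFFER
  Position 4: 'c' vs 'e' => DIFFER
Positions that differ: 4

4


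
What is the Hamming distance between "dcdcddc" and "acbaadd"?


Comparing "dcdcddc" and "acbaadd" position by position:
  Position 0: 'd' vs 'a' => differ
  Position 1: 'c' vs 'c' => same
  Position 2: 'd' vs 'b' => differ
  Position 3: 'c' vs 'a' => differ
  Position 4: 'd' vs 'a' => differ
  Position 5: 'd' vs 'd' => same
  Position 6: 'c' vs 'd' => differ
Total differences (Hamming distance): 5

5


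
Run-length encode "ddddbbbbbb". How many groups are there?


Input: ddddbbbbbb
Scanning for consecutive runs:
  Group 1: 'd' x 4 (positions 0-3)
  Group 2: 'b' x 6 (positions 4-9)
Total groups: 2

2


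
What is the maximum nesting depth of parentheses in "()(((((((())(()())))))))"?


Input: "()(((((((())(()())))))))"
Tracking depth:
  Position 0 '(': depth becomes 1
  Position 1 ')': depth becomes 0
  Position 2 '(': depth becomes 1
  Position 3 '(': depth becomes 2
  Position 4 '(': depth becomes 3
  Position 5 '(': depth becomes 4
  Position 6 '(': depth becomes 5
  Position 7 '(': depth becomes 6
  Position 8 '(': depth becomes 7
  Position 9 '(': depth becomes 8
  Position 10 ')': depth becomes 7
  Position 11 ')': depth becomes 6
  Position 12 '(': depth becomes 7
  Position 13 '(': depth becomes 8
  Position 14 ')': depth becomes 7
  Position 15 '(': depth becomes 8
  Position 16 ')': depth becomes 7
  Position 17 ')': depth becomes 6
  Position 18 ')': depth becomes 5
  Position 19 ')': depth becomes 4
  Position 20 ')': depth becomes 3
  Position 21 ')': depth becomes 2
  Position 22 ')': depth becomes 1
  Position 23 ')': depth becomes 0
Maximum depth reached: 8

8


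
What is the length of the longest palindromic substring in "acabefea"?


Input: "acabefea"
Checking substrings for palindromes:
  [0:3] "aca" (len 3) => palindrome
  [4:7] "efe" (len 3) => palindrome
Longest palindromic substring: "aca" with length 3

3


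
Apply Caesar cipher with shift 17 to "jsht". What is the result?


Caesar cipher: shift "jsht" by 17
  'j' (pos 9) + 17 = pos 0 = 'a'
  's' (pos 18) + 17 = pos 9 = 'j'
  'h' (pos 7) + 17 = pos 24 = 'y'
  't' (pos 19) + 17 = pos 10 = 'k'
Result: ajyk

ajyk


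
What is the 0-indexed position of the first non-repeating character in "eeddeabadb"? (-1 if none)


Input: eeddeabadb
Character frequencies:
  'a': 2
  'b': 2
  'd': 3
  'e': 3
Scanning left to right for freq == 1:
  Position 0 ('e'): freq=3, skip
  Position 1 ('e'): freq=3, skip
  Position 2 ('d'): freq=3, skip
  Position 3 ('d'): freq=3, skip
  Position 4 ('e'): freq=3, skip
  Position 5 ('a'): freq=2, skip
  Position 6 ('b'): freq=2, skip
  Position 7 ('a'): freq=2, skip
  Position 8 ('d'): freq=3, skip
  Position 9 ('b'): freq=2, skip
  No unique character found => answer = -1

-1


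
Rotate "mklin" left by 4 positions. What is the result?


Input: "mklin", rotate left by 4
First 4 characters: "mkli"
Remaining characters: "n"
Concatenate remaining + first: "n" + "mkli" = "nmkli"

nmkli


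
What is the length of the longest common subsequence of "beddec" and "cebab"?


LCS of "beddec" and "cebab"
DP table:
           c    e    b    a    b
      0    0    0    0    0    0
  b   0    0    0    1    1    1
  e   0    0    1    1    1    1
  d   0    0    1    1    1    1
  d   0    0    1    1    1    1
  e   0    0    1    1    1    1
  c   0    1    1    1    1    1
LCS length = dp[6][5] = 1

1


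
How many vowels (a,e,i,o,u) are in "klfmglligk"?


Input: klfmglligk
Checking each character:
  'k' at position 0: consonant
  'l' at position 1: consonant
  'f' at position 2: consonant
  'm' at position 3: consonant
  'g' at position 4: consonant
  'l' at position 5: consonant
  'l' at position 6: consonant
  'i' at position 7: vowel (running total: 1)
  'g' at position 8: consonant
  'k' at position 9: consonant
Total vowels: 1

1


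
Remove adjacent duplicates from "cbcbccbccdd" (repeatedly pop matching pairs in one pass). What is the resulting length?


Input: cbcbccbccdd
Stack-based adjacent duplicate removal:
  Read 'c': push. Stack: c
  Read 'b': push. Stack: cb
  Read 'c': push. Stack: cbc
  Read 'b': push. Stack: cbcb
  Read 'c': push. Stack: cbcbc
  Read 'c': matches stack top 'c' => pop. Stack: cbcb
  Read 'b': matches stack top 'b' => pop. Stack: cbc
  Read 'c': matches stack top 'c' => pop. Stack: cb
  Read 'c': push. Stack: cbc
  Read 'd': push. Stack: cbcd
  Read 'd': matches stack top 'd' => pop. Stack: cbc
Final stack: "cbc" (length 3)

3


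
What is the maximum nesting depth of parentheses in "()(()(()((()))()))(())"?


Input: "()(()(()((()))()))(())"
Tracking depth:
  Position 0 '(': depth becomes 1
  Position 1 ')': depth becomes 0
  Position 2 '(': depth becomes 1
  Position 3 '(': depth becomes 2
  Position 4 ')': depth becomes 1
  Position 5 '(': depth becomes 2
  Position 6 '(': depth becomes 3
  Position 7 ')': depth becomes 2
  Position 8 '(': depth becomes 3
  Position 9 '(': depth becomes 4
  Position 10 '(': depth becomes 5
  Position 11 ')': depth becomes 4
  Position 12 ')': depth becomes 3
  Position 13 ')': depth becomes 2
  Position 14 '(': depth becomes 3
  Position 15 ')': depth becomes 2
  Position 16 ')': depth becomes 1
  Position 17 ')': depth becomes 0
  Position 18 '(': depth becomes 1
  Position 19 '(': depth becomes 2
  Position 20 ')': depth becomes 1
  Position 21 ')': depth becomes 0
Maximum depth reached: 5

5


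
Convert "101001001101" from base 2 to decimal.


Input: "101001001101" in base 2
Positional expansion:
  Digit '1' (value 1) x 2^11 = 2048
  Digit '0' (value 0) x 2^10 = 0
  Digit '1' (value 1) x 2^9 = 512
  Digit '0' (value 0) x 2^8 = 0
  Digit '0' (value 0) x 2^7 = 0
  Digit '1' (value 1) x 2^6 = 64
  Digit '0' (value 0) x 2^5 = 0
  Digit '0' (value 0) x 2^4 = 0
  Digit '1' (value 1) x 2^3 = 8
  Digit '1' (value 1) x 2^2 = 4
  Digit '0' (value 0) x 2^1 = 0
  Digit '1' (value 1) x 2^0 = 1
Sum = 2637

2637


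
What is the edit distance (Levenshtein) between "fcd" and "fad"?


Computing edit distance: "fcd" -> "fad"
DP table:
           f    a    d
      0    1    2    3
  f   1    0    1    2
  c   2    1    1    2
  d   3    2    2    1
Edit distance = dp[3][3] = 1

1


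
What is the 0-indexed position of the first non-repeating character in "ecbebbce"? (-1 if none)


Input: ecbebbce
Character frequencies:
  'b': 3
  'c': 2
  'e': 3
Scanning left to right for freq == 1:
  Position 0 ('e'): freq=3, skip
  Position 1 ('c'): freq=2, skip
  Position 2 ('b'): freq=3, skip
  Position 3 ('e'): freq=3, skip
  Position 4 ('b'): freq=3, skip
  Position 5 ('b'): freq=3, skip
  Position 6 ('c'): freq=2, skip
  Position 7 ('e'): freq=3, skip
  No unique character found => answer = -1

-1


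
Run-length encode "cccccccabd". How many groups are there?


Input: cccccccabd
Scanning for consecutive runs:
  Group 1: 'c' x 7 (positions 0-6)
  Group 2: 'a' x 1 (positions 7-7)
  Group 3: 'b' x 1 (positions 8-8)
  Group 4: 'd' x 1 (positions 9-9)
Total groups: 4

4


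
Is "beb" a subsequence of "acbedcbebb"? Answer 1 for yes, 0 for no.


Check if "beb" is a subsequence of "acbedcbebb"
Greedy scan:
  Position 0 ('a'): no match needed
  Position 1 ('c'): no match needed
  Position 2 ('b'): matches sub[0] = 'b'
  Position 3 ('e'): matches sub[1] = 'e'
  Position 4 ('d'): no match needed
  Position 5 ('c'): no match needed
  Position 6 ('b'): matches sub[2] = 'b'
  Position 7 ('e'): no match needed
  Position 8 ('b'): no match needed
  Position 9 ('b'): no match needed
All 3 characters matched => is a subsequence

1


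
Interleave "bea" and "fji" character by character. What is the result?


Interleaving "bea" and "fji":
  Position 0: 'b' from first, 'f' from second => "bf"
  Position 1: 'e' from first, 'j' from second => "ej"
  Position 2: 'a' from first, 'i' from second => "ai"
Result: bfejai

bfejai


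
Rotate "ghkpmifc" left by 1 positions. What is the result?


Input: "ghkpmifc", rotate left by 1
First 1 characters: "g"
Remaining characters: "hkpmifc"
Concatenate remaining + first: "hkpmifc" + "g" = "hkpmifcg"

hkpmifcg


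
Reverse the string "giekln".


Input: giekln
Reading characters right to left:
  Position 5: 'n'
  Position 4: 'l'
  Position 3: 'k'
  Position 2: 'e'
  Position 1: 'i'
  Position 0: 'g'
Reversed: nlkeig

nlkeig


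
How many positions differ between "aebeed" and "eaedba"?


Comparing "aebeed" and "eaedba" position by position:
  Position 0: 'a' vs 'e' => DIFFER
  Position 1: 'e' vs 'a' => DIFFER
  Position 2: 'b' vs 'e' => DIFFER
  Position 3: 'e' vs 'd' => DIFFER
  Position 4: 'e' vs 'b' => DIFFER
  Position 5: 'd' vs 'a' => DIFFER
Positions that differ: 6

6


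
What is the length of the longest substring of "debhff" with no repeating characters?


Input: "debhff"
Sliding window (track last position of each char):
  Position 0 ('d'): window [0,0] length 1 -- new best
  Position 1 ('e'): window [0,1] length 2 -- new best
  Position 2 ('b'): window [0,2] length 3 -- new best
  Position 3 ('h'): window [0,3] length 4 -- new best
  Position 4 ('f'): window [0,4] length 5 -- new best
  Position 5 ('f'): repeat (last at 4), move window start to 5
  Position 5 ('f'): window [5,5] length 1
Longest substring with no repeats: "debhf" with length 5

5


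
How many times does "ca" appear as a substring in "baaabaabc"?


Searching for "ca" in "baaabaabc"
Scanning each position:
  Position 0: "ba" => no
  Position 1: "aa" => no
  Position 2: "aa" => no
  Position 3: "ab" => no
  Position 4: "ba" => no
  Position 5: "aa" => no
  Position 6: "ab" => no
  Position 7: "bc" => no
Total occurrences: 0

0


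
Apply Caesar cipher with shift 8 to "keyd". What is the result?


Caesar cipher: shift "keyd" by 8
  'k' (pos 10) + 8 = pos 18 = 's'
  'e' (pos 4) + 8 = pos 12 = 'm'
  'y' (pos 24) + 8 = pos 6 = 'g'
  'd' (pos 3) + 8 = pos 11 = 'l'
Result: smgl

smgl


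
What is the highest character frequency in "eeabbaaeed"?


Input: eeabbaaeed
Character counts:
  'a': 3
  'b': 2
  'd': 1
  'e': 4
Maximum frequency: 4

4


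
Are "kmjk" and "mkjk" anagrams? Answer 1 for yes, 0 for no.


Strings: "kmjk", "mkjk"
Sorted first:  jkkm
Sorted second: jkkm
Sorted forms match => anagrams

1


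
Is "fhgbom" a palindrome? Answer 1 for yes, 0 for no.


Input: fhgbom
Reversed: mobghf
  Compare pos 0 ('f') with pos 5 ('m'): MISMATCH
  Compare pos 1 ('h') with pos 4 ('o'): MISMATCH
  Compare pos 2 ('g') with pos 3 ('b'): MISMATCH
Result: not a palindrome

0


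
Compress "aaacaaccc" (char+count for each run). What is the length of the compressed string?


Input: aaacaaccc
Runs:
  'a' x 3 => "a3"
  'c' x 1 => "c1"
  'a' x 2 => "a2"
  'c' x 3 => "c3"
Compressed: "a3c1a2c3"
Compressed length: 8

8


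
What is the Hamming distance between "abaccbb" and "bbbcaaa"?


Comparing "abaccbb" and "bbbcaaa" position by position:
  Position 0: 'a' vs 'b' => differ
  Position 1: 'b' vs 'b' => same
  Position 2: 'a' vs 'b' => differ
  Position 3: 'c' vs 'c' => same
  Position 4: 'c' vs 'a' => differ
  Position 5: 'b' vs 'a' => differ
  Position 6: 'b' vs 'a' => differ
Total differences (Hamming distance): 5

5


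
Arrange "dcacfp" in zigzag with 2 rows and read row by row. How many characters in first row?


Zigzag "dcacfp" into 2 rows:
Placing characters:
  'd' => row 0
  'c' => row 1
  'a' => row 0
  'c' => row 1
  'f' => row 0
  'p' => row 1
Rows:
  Row 0: "daf"
  Row 1: "ccp"
First row length: 3

3


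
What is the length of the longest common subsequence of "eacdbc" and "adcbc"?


LCS of "eacdbc" and "adcbc"
DP table:
           a    d    c    b    c
      0    0    0    0    0    0
  e   0    0    0    0    0    0
  a   0    1    1    1    1    1
  c   0    1    1    2    2    2
  d   0    1    2    2    2    2
  b   0    1    2    2    3    3
  c   0    1    2    3    3    4
LCS length = dp[6][5] = 4

4


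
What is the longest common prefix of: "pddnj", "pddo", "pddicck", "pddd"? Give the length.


Words: pddnj, pddo, pddicck, pddd
  Position 0: all 'p' => match
  Position 1: all 'd' => match
  Position 2: all 'd' => match
  Position 3: ('n', 'o', 'i', 'd') => mismatch, stop
LCP = "pdd" (length 3)

3


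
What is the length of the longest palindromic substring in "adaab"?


Input: "adaab"
Checking substrings for palindromes:
  [0:3] "ada" (len 3) => palindrome
  [2:4] "aa" (len 2) => palindrome
Longest palindromic substring: "ada" with length 3

3


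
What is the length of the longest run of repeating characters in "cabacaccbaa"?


Input: "cabacaccbaa"
Scanning for longest run:
  Position 1 ('a'): new char, reset run to 1
  Position 2 ('b'): new char, reset run to 1
  Position 3 ('a'): new char, reset run to 1
  Position 4 ('c'): new char, reset run to 1
  Position 5 ('a'): new char, reset run to 1
  Position 6 ('c'): new char, reset run to 1
  Position 7 ('c'): continues run of 'c', length=2
  Position 8 ('b'): new char, reset run to 1
  Position 9 ('a'): new char, reset run to 1
  Position 10 ('a'): continues run of 'a', length=2
Longest run: 'c' with length 2

2


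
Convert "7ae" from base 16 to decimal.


Input: "7ae" in base 16
Positional expansion:
  Digit '7' (value 7) x 16^2 = 1792
  Digit 'a' (value 10) x 16^1 = 160
  Digit 'e' (value 14) x 16^0 = 14
Sum = 1966

1966


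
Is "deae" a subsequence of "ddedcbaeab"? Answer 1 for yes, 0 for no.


Check if "deae" is a subsequence of "ddedcbaeab"
Greedy scan:
  Position 0 ('d'): matches sub[0] = 'd'
  Position 1 ('d'): no match needed
  Position 2 ('e'): matches sub[1] = 'e'
  Position 3 ('d'): no match needed
  Position 4 ('c'): no match needed
  Position 5 ('b'): no match needed
  Position 6 ('a'): matches sub[2] = 'a'
  Position 7 ('e'): matches sub[3] = 'e'
  Position 8 ('a'): no match needed
  Position 9 ('b'): no match needed
All 4 characters matched => is a subsequence

1


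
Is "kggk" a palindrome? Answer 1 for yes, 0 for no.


Input: kggk
Reversed: kggk
  Compare pos 0 ('k') with pos 3 ('k'): match
  Compare pos 1 ('g') with pos 2 ('g'): match
Result: palindrome

1


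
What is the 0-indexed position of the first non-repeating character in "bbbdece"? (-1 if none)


Input: bbbdece
Character frequencies:
  'b': 3
  'c': 1
  'd': 1
  'e': 2
Scanning left to right for freq == 1:
  Position 0 ('b'): freq=3, skip
  Position 1 ('b'): freq=3, skip
  Position 2 ('b'): freq=3, skip
  Position 3 ('d'): unique! => answer = 3

3


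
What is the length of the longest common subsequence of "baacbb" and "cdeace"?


LCS of "baacbb" and "cdeace"
DP table:
           c    d    e    a    c    e
      0    0    0    0    0    0    0
  b   0    0    0    0    0    0    0
  a   0    0    0    0    1    1    1
  a   0    0    0    0    1    1    1
  c   0    1    1    1    1    2    2
  b   0    1    1    1    1    2    2
  b   0    1    1    1    1    2    2
LCS length = dp[6][6] = 2

2


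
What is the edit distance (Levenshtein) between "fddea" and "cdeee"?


Computing edit distance: "fddea" -> "cdeee"
DP table:
           c    d    e    e    e
      0    1    2    3    4    5
  f   1    1    2    3    4    5
  d   2    2    1    2    3    4
  d   3    3    2    2    3    4
  e   4    4    3    2    2    3
  a   5    5    4    3    3    3
Edit distance = dp[5][5] = 3

3


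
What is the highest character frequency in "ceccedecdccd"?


Input: ceccedecdccd
Character counts:
  'c': 6
  'd': 3
  'e': 3
Maximum frequency: 6

6


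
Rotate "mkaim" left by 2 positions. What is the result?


Input: "mkaim", rotate left by 2
First 2 characters: "mk"
Remaining characters: "aim"
Concatenate remaining + first: "aim" + "mk" = "aimmk"

aimmk


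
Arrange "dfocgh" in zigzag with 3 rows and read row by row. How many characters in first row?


Zigzag "dfocgh" into 3 rows:
Placing characters:
  'd' => row 0
  'f' => row 1
  'o' => row 2
  'c' => row 1
  'g' => row 0
  'h' => row 1
Rows:
  Row 0: "dg"
  Row 1: "fch"
  Row 2: "o"
First row length: 2

2


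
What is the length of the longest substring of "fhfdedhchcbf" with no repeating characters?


Input: "fhfdedhchcbf"
Sliding window (track last position of each char):
  Position 0 ('f'): window [0,0] length 1 -- new best
  Position 1 ('h'): window [0,1] length 2 -- new best
  Position 2 ('f'): repeat (last at 0), move window start to 1
  Position 2 ('f'): window [1,2] length 2
  Position 3 ('d'): window [1,3] length 3 -- new best
  Position 4 ('e'): window [1,4] length 4 -- new best
  Position 5 ('d'): repeat (last at 3), move window start to 4
  Position 5 ('d'): window [4,5] length 2
  Position 6 ('h'): window [4,6] length 3
  Position 7 ('c'): window [4,7] length 4
  Position 8 ('h'): repeat (last at 6), move window start to 7
  Position 8 ('h'): window [7,8] length 2
  Position 9 ('c'): repeat (last at 7), move window start to 8
  Position 9 ('c'): window [8,9] length 2
  Position 10 ('b'): window [8,10] length 3
  Position 11 ('f'): window [8,11] length 4
Longest substring with no repeats: "hfde" with length 4

4


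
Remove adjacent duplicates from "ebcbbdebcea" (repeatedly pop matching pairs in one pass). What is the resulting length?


Input: ebcbbdebcea
Stack-based adjacent duplicate removal:
  Read 'e': push. Stack: e
  Read 'b': push. Stack: eb
  Read 'c': push. Stack: ebc
  Read 'b': push. Stack: ebcb
  Read 'b': matches stack top 'b' => pop. Stack: ebc
  Read 'd': push. Stack: ebcd
  Read 'e': push. Stack: ebcde
  Read 'b': push. Stack: ebcdeb
  Read 'c': push. Stack: ebcdebc
  Read 'e': push. Stack: ebcdebce
  Read 'a': push. Stack: ebcdebcea
Final stack: "ebcdebcea" (length 9)

9


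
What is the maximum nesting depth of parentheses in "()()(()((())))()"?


Input: "()()(()((())))()"
Tracking depth:
  Position 0 '(': depth becomes 1
  Position 1 ')': depth becomes 0
  Position 2 '(': depth becomes 1
  Position 3 ')': depth becomes 0
  Position 4 '(': depth becomes 1
  Position 5 '(': depth becomes 2
  Position 6 ')': depth becomes 1
  Position 7 '(': depth becomes 2
  Position 8 '(': depth becomes 3
  Position 9 '(': depth becomes 4
  Position 10 ')': depth becomes 3
  Position 11 ')': depth becomes 2
  Position 12 ')': depth becomes 1
  Position 13 ')': depth becomes 0
  Position 14 '(': depth becomes 1
  Position 15 ')': depth becomes 0
Maximum depth reached: 4

4


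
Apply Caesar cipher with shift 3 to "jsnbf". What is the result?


Caesar cipher: shift "jsnbf" by 3
  'j' (pos 9) + 3 = pos 12 = 'm'
  's' (pos 18) + 3 = pos 21 = 'v'
  'n' (pos 13) + 3 = pos 16 = 'q'
  'b' (pos 1) + 3 = pos 4 = 'e'
  'f' (pos 5) + 3 = pos 8 = 'i'
Result: mvqei

mvqei


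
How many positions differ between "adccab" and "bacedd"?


Comparing "adccab" and "bacedd" position by position:
  Position 0: 'a' vs 'b' => DIFFER
  Position 1: 'd' vs 'a' => DIFFER
  Position 2: 'c' vs 'c' => same
  Position 3: 'c' vs 'e' => DIFFER
  Position 4: 'a' vs 'd' => DIFFER
  Position 5: 'b' vs 'd' => DIFFER
Positions that differ: 5

5


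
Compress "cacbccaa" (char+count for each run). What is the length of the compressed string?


Input: cacbccaa
Runs:
  'c' x 1 => "c1"
  'a' x 1 => "a1"
  'c' x 1 => "c1"
  'b' x 1 => "b1"
  'c' x 2 => "c2"
  'a' x 2 => "a2"
Compressed: "c1a1c1b1c2a2"
Compressed length: 12

12


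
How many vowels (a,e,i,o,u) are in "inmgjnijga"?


Input: inmgjnijga
Checking each character:
  'i' at position 0: vowel (running total: 1)
  'n' at position 1: consonant
  'm' at position 2: consonant
  'g' at position 3: consonant
  'j' at position 4: consonant
  'n' at position 5: consonant
  'i' at position 6: vowel (running total: 2)
  'j' at position 7: consonant
  'g' at position 8: consonant
  'a' at position 9: vowel (running total: 3)
Total vowels: 3

3


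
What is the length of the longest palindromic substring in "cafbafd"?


Input: "cafbafd"
Checking substrings for palindromes:
  No multi-char palindromic substrings found
Longest palindromic substring: "c" with length 1

1


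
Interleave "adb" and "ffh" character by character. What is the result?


Interleaving "adb" and "ffh":
  Position 0: 'a' from first, 'f' from second => "af"
  Position 1: 'd' from first, 'f' from second => "df"
  Position 2: 'b' from first, 'h' from second => "bh"
Result: afdfbh

afdfbh


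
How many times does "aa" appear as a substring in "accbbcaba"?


Searching for "aa" in "accbbcaba"
Scanning each position:
  Position 0: "ac" => no
  Position 1: "cc" => no
  Position 2: "cb" => no
  Position 3: "bb" => no
  Position 4: "bc" => no
  Position 5: "ca" => no
  Position 6: "ab" => no
  Position 7: "ba" => no
Total occurrences: 0

0
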